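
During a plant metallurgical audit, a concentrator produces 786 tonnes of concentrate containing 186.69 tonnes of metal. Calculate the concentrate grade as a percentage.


Grade = (metal in concentrate / concentrate mass) * 100
= (186.69 / 786) * 100
= 0.237519084 * 100
= 23.7519%

23.7519%


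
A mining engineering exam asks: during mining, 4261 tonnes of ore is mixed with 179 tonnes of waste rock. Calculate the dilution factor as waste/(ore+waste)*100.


4.0315%

Total material = ore + waste
= 4261 + 179 = 4440 tonnes
Dilution = waste / total * 100
= 179 / 4440 * 100
= 0.04031531532 * 100
= 4.0315%


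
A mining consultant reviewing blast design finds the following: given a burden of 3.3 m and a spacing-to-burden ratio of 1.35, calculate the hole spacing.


4.455 m

Spacing = burden * ratio
= 3.3 * 1.35
= 4.455 m


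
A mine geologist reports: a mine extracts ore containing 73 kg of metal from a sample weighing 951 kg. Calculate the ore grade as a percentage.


7.6761%

Ore grade = (metal mass / ore mass) * 100
= (73 / 951) * 100
= 0.07676130389 * 100
= 7.6761%


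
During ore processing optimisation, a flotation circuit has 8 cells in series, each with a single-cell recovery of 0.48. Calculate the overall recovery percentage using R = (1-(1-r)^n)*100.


99.4654%

Complement of single-cell recovery:
1 - r = 1 - 0.48 = 0.52
Raise to power n:
(1 - r)^8 = 0.52^8 = 0.005345972853
Overall recovery:
R = (1 - 0.005345972853) * 100
= 99.4654%


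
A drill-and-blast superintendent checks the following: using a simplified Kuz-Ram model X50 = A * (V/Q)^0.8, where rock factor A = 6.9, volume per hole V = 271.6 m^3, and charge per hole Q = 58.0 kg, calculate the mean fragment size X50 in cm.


23.7274 cm

Compute V/Q:
V/Q = 271.6 / 58.0 = 4.682758621
Raise to the power 0.8:
(V/Q)^0.8 = 4.682758621^0.8 = 3.438756447
Multiply by A:
X50 = 6.9 * 3.438756447
= 23.7274 cm


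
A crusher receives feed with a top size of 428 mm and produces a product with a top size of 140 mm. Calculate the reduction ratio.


3.0571

Reduction ratio = feed size / product size
= 428 / 140
= 3.0571


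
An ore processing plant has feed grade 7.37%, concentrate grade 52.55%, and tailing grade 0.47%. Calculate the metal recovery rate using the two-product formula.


94.4677%

Using the two-product formula:
R = 100 * c * (f - t) / (f * (c - t))
Numerator = 100 * 52.55 * (7.37 - 0.47)
= 100 * 52.55 * 6.9
= 36259.5
Denominator = 7.37 * (52.55 - 0.47)
= 7.37 * 52.08
= 383.8296
R = 36259.5 / 383.8296
= 94.4677%


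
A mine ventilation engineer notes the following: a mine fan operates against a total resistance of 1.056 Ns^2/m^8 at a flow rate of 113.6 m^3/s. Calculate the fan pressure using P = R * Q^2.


13627.6378 Pa

Compute Q^2:
Q^2 = 113.6^2 = 12904.96
Compute pressure:
P = R * Q^2 = 1.056 * 12904.96
= 13627.6378 Pa


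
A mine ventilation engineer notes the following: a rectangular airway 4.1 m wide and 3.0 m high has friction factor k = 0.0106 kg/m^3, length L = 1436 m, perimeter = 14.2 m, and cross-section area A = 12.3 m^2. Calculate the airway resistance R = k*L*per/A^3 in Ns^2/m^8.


Compute the numerator:
k * L * per = 0.0106 * 1436 * 14.2
= 216.14672
Compute the denominator:
A^3 = 12.3^3 = 1860.867
Resistance:
R = 216.14672 / 1860.867
= 0.1162 Ns^2/m^8

0.1162 Ns^2/m^8


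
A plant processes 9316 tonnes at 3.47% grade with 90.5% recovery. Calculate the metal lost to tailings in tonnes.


30.7102 tonnes

Total metal in feed:
= 9316 * 3.47 / 100 = 323.2652 tonnes
Metal recovered:
= 323.2652 * 90.5 / 100 = 292.555006 tonnes
Metal lost to tailings:
= 323.2652 - 292.555006
= 30.7102 tonnes


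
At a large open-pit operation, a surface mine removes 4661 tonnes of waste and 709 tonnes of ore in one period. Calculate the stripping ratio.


Stripping ratio = waste tonnage / ore tonnage
= 4661 / 709
= 6.574

6.574


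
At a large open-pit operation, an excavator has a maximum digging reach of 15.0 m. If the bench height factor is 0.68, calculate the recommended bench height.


Bench height = reach * factor
= 15.0 * 0.68
= 10.2 m

10.2 m


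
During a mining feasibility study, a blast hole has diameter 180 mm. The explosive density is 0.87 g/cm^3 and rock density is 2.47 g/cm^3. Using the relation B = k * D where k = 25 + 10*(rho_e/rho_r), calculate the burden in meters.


First, compute k:
rho_e / rho_r = 0.87 / 2.47 = 0.3522267206
k = 25 + 10 * 0.3522267206 = 28.52226721
Then, compute burden:
B = k * D / 1000 = 28.52226721 * 180 / 1000
= 5134.008097 / 1000
= 5.134 m

5.134 m


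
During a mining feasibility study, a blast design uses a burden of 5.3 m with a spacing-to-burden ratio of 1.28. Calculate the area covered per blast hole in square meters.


35.9552 m^2

First, find the spacing:
Spacing = burden * ratio = 5.3 * 1.28
= 6.784 m
Then, calculate the area:
Area = burden * spacing = 5.3 * 6.784
= 35.9552 m^2


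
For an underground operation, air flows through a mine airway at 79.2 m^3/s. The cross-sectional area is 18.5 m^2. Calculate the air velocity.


Velocity = flow rate / cross-sectional area
= 79.2 / 18.5
= 4.2811 m/s

4.2811 m/s


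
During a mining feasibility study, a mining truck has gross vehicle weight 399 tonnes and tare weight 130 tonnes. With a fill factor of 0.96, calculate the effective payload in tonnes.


Maximum payload = gross - tare
= 399 - 130 = 269 tonnes
Effective payload = max payload * fill factor
= 269 * 0.96
= 258.24 tonnes

258.24 tonnes


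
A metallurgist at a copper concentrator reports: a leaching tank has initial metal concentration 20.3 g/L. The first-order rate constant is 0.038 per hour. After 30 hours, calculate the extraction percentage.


Compute the exponent:
-k * t = -0.038 * 30 = -1.14
Remaining concentration:
C = 20.3 * exp(-1.14)
= 20.3 * 0.3198190218
= 6.492326143 g/L
Extracted = 20.3 - 6.492326143 = 13.80767386 g/L
Extraction % = 13.80767386 / 20.3 * 100
= 68.0181%

68.0181%


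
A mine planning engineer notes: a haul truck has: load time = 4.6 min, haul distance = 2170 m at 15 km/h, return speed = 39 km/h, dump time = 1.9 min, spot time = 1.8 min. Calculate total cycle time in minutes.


20.3185 min

Convert haul speed to m/min: 15 * 1000/60 = 250 m/min
Haul time = 2170 / 250 = 8.68 min
Convert return speed to m/min: 39 * 1000/60 = 650 m/min
Return time = 2170 / 650 = 3.338461538 min
Total cycle time:
= 4.6 + 8.68 + 1.9 + 3.338461538 + 1.8
= 20.3185 min


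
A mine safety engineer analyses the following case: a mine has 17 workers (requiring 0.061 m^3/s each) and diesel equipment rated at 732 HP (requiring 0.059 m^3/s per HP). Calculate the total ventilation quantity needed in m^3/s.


Airflow for workers:
Q_people = 17 * 0.061 = 1.037 m^3/s
Airflow for diesel equipment:
Q_diesel = 732 * 0.059 = 43.188 m^3/s
Total ventilation:
Q_total = 1.037 + 43.188
= 44.225 m^3/s

44.225 m^3/s


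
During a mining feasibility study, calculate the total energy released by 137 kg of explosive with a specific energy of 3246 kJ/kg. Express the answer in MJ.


444.702 MJ

Energy = mass * specific_energy / 1000
= 137 * 3246 / 1000
= 444702 / 1000
= 444.702 MJ


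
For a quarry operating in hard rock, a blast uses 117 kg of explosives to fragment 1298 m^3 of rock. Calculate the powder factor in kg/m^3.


Powder factor = explosive mass / rock volume
= 117 / 1298
= 0.0901 kg/m^3

0.0901 kg/m^3


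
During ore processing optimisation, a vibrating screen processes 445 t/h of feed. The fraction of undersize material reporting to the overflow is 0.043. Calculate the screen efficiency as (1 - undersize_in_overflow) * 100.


95.7%

Screen efficiency = (1 - fraction of undersize in overflow) * 100
= (1 - 0.043) * 100
= 0.957 * 100
= 95.7%


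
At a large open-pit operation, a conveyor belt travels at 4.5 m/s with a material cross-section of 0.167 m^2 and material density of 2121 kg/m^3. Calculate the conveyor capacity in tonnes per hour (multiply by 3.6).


5738.1534 t/h

Volumetric flow = speed * area
= 4.5 * 0.167 = 0.7515 m^3/s
Mass flow = volumetric * density
= 0.7515 * 2121 = 1593.9315 kg/s
Convert to t/h: multiply by 3.6
Capacity = 1593.9315 * 3.6
= 5738.1534 t/h


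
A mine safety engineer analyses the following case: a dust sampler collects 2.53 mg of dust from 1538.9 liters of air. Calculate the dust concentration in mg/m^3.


1.644 mg/m^3

Convert liters to m^3: 1 m^3 = 1000 L
Concentration = mass / volume * 1000
= 2.53 / 1538.9 * 1000
= 0.001644031451 * 1000
= 1.644 mg/m^3


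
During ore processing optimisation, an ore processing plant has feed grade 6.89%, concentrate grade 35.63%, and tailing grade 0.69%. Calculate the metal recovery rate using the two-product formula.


Using the two-product formula:
R = 100 * c * (f - t) / (f * (c - t))
Numerator = 100 * 35.63 * (6.89 - 0.69)
= 100 * 35.63 * 6.2
= 22090.6
Denominator = 6.89 * (35.63 - 0.69)
= 6.89 * 34.94
= 240.7366
R = 22090.6 / 240.7366
= 91.7625%

91.7625%


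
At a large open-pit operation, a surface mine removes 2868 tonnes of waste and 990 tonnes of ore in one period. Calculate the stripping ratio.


2.897

Stripping ratio = waste tonnage / ore tonnage
= 2868 / 990
= 2.897


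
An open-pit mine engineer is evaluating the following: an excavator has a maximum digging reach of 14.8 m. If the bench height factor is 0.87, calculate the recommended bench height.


12.876 m

Bench height = reach * factor
= 14.8 * 0.87
= 12.876 m


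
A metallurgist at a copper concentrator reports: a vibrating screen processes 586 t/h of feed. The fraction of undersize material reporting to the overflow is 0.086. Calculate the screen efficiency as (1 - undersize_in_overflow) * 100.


91.4%

Screen efficiency = (1 - fraction of undersize in overflow) * 100
= (1 - 0.086) * 100
= 0.914 * 100
= 91.4%


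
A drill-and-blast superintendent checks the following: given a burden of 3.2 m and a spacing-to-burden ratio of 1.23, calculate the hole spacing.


Spacing = burden * ratio
= 3.2 * 1.23
= 3.936 m

3.936 m


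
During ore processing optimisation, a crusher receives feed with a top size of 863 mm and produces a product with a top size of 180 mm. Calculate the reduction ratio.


4.7944

Reduction ratio = feed size / product size
= 863 / 180
= 4.7944


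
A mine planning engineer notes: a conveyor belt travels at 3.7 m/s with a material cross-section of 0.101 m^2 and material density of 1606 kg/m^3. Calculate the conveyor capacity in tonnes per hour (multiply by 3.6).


2160.5839 t/h

Volumetric flow = speed * area
= 3.7 * 0.101 = 0.3737 m^3/s
Mass flow = volumetric * density
= 0.3737 * 1606 = 600.1622 kg/s
Convert to t/h: multiply by 3.6
Capacity = 600.1622 * 3.6
= 2160.5839 t/h


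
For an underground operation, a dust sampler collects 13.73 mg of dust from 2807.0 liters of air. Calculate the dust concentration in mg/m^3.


Convert liters to m^3: 1 m^3 = 1000 L
Concentration = mass / volume * 1000
= 13.73 / 2807.0 * 1000
= 0.004891343071 * 1000
= 4.8913 mg/m^3

4.8913 mg/m^3


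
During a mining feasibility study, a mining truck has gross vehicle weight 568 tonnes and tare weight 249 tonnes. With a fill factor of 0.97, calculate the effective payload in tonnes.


309.43 tonnes

Maximum payload = gross - tare
= 568 - 249 = 319 tonnes
Effective payload = max payload * fill factor
= 319 * 0.97
= 309.43 tonnes


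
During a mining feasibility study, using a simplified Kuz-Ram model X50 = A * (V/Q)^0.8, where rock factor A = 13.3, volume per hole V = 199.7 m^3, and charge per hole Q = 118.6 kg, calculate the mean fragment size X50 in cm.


Compute V/Q:
V/Q = 199.7 / 118.6 = 1.68381113
Raise to the power 0.8:
(V/Q)^0.8 = 1.68381113^0.8 = 1.517171587
Multiply by A:
X50 = 13.3 * 1.517171587
= 20.1784 cm

20.1784 cm


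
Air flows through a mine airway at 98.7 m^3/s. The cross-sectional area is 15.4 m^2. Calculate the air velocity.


6.4091 m/s

Velocity = flow rate / cross-sectional area
= 98.7 / 15.4
= 6.4091 m/s


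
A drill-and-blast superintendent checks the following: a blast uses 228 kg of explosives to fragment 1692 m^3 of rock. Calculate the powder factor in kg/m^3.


0.1348 kg/m^3

Powder factor = explosive mass / rock volume
= 228 / 1692
= 0.1348 kg/m^3


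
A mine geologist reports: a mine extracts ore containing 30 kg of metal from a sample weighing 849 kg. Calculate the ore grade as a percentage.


3.5336%

Ore grade = (metal mass / ore mass) * 100
= (30 / 849) * 100
= 0.03533568905 * 100
= 3.5336%


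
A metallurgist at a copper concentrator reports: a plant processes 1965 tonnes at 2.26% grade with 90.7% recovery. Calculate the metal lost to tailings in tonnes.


Total metal in feed:
= 1965 * 2.26 / 100 = 44.409 tonnes
Metal recovered:
= 44.409 * 90.7 / 100 = 40.278963 tonnes
Metal lost to tailings:
= 44.409 - 40.278963
= 4.13 tonnes

4.13 tonnes


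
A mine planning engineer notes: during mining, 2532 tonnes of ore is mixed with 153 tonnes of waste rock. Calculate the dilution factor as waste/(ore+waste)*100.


5.6983%

Total material = ore + waste
= 2532 + 153 = 2685 tonnes
Dilution = waste / total * 100
= 153 / 2685 * 100
= 0.05698324022 * 100
= 5.6983%


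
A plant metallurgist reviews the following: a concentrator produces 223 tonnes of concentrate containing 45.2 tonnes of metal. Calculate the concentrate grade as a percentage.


20.2691%

Grade = (metal in concentrate / concentrate mass) * 100
= (45.2 / 223) * 100
= 0.202690583 * 100
= 20.2691%


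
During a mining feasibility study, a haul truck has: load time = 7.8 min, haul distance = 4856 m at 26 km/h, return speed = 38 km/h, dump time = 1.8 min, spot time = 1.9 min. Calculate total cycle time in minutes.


30.3735 min

Convert haul speed to m/min: 26 * 1000/60 = 433.3333333 m/min
Haul time = 4856 / 433.3333333 = 11.20615385 min
Convert return speed to m/min: 38 * 1000/60 = 633.3333333 m/min
Return time = 4856 / 633.3333333 = 7.667368421 min
Total cycle time:
= 7.8 + 11.20615385 + 1.8 + 7.667368421 + 1.9
= 30.3735 min


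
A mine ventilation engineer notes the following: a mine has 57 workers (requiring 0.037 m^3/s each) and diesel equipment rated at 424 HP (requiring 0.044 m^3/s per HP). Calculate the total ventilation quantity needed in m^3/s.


Airflow for workers:
Q_people = 57 * 0.037 = 2.109 m^3/s
Airflow for diesel equipment:
Q_diesel = 424 * 0.044 = 18.656 m^3/s
Total ventilation:
Q_total = 2.109 + 18.656
= 20.765 m^3/s

20.765 m^3/s


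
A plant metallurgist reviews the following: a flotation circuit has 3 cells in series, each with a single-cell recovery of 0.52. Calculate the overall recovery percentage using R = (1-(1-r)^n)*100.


Complement of single-cell recovery:
1 - r = 1 - 0.52 = 0.48
Raise to power n:
(1 - r)^3 = 0.48^3 = 0.110592
Overall recovery:
R = (1 - 0.110592) * 100
= 88.9408%

88.9408%


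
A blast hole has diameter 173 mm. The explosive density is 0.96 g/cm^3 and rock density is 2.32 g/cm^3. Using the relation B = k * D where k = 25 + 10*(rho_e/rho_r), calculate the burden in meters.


First, compute k:
rho_e / rho_r = 0.96 / 2.32 = 0.4137931034
k = 25 + 10 * 0.4137931034 = 29.13793103
Then, compute burden:
B = k * D / 1000 = 29.13793103 * 173 / 1000
= 5040.862069 / 1000
= 5.0409 m

5.0409 m


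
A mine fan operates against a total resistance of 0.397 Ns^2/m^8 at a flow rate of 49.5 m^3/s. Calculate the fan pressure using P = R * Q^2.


Compute Q^2:
Q^2 = 49.5^2 = 2450.25
Compute pressure:
P = R * Q^2 = 0.397 * 2450.25
= 972.7493 Pa

972.7493 Pa


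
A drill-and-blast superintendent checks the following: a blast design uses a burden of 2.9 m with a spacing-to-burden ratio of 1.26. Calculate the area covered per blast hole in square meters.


First, find the spacing:
Spacing = burden * ratio = 2.9 * 1.26
= 3.654 m
Then, calculate the area:
Area = burden * spacing = 2.9 * 3.654
= 10.5966 m^2

10.5966 m^2


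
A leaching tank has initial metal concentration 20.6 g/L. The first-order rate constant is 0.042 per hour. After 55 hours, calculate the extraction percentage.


90.0739%

Compute the exponent:
-k * t = -0.042 * 55 = -2.31
Remaining concentration:
C = 20.6 * exp(-2.31)
= 20.6 * 0.09926125156
= 2.044781782 g/L
Extracted = 20.6 - 2.044781782 = 18.55521822 g/L
Extraction % = 18.55521822 / 20.6 * 100
= 90.0739%


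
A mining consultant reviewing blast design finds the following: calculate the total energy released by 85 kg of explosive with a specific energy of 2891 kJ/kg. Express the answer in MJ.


Energy = mass * specific_energy / 1000
= 85 * 2891 / 1000
= 245735 / 1000
= 245.735 MJ

245.735 MJ


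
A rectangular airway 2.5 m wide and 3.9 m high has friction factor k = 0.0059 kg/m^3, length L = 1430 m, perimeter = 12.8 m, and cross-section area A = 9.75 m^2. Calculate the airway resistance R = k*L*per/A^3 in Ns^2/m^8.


0.1165 Ns^2/m^8

Compute the numerator:
k * L * per = 0.0059 * 1430 * 12.8
= 107.9936
Compute the denominator:
A^3 = 9.75^3 = 926.859375
Resistance:
R = 107.9936 / 926.859375
= 0.1165 Ns^2/m^8


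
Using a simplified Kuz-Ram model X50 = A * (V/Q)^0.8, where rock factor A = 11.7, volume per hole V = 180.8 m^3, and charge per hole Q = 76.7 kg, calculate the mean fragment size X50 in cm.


Compute V/Q:
V/Q = 180.8 / 76.7 = 2.357235984
Raise to the power 0.8:
(V/Q)^0.8 = 2.357235984^0.8 = 1.9857403
Multiply by A:
X50 = 11.7 * 1.9857403
= 23.2332 cm

23.2332 cm


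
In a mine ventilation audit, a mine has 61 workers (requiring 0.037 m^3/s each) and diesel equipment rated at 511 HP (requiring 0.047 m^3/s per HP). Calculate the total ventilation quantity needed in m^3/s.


26.274 m^3/s

Airflow for workers:
Q_people = 61 * 0.037 = 2.257 m^3/s
Airflow for diesel equipment:
Q_diesel = 511 * 0.047 = 24.017 m^3/s
Total ventilation:
Q_total = 2.257 + 24.017
= 26.274 m^3/s


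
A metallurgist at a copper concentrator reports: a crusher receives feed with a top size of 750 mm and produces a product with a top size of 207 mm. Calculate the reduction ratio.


3.6232

Reduction ratio = feed size / product size
= 750 / 207
= 3.6232


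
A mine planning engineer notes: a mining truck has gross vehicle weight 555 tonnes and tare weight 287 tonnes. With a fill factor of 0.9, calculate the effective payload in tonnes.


241.2 tonnes

Maximum payload = gross - tare
= 555 - 287 = 268 tonnes
Effective payload = max payload * fill factor
= 268 * 0.9
= 241.2 tonnes


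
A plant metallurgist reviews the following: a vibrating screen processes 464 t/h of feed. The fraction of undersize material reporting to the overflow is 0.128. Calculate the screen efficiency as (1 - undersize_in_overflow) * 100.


87.2%

Screen efficiency = (1 - fraction of undersize in overflow) * 100
= (1 - 0.128) * 100
= 0.872 * 100
= 87.2%


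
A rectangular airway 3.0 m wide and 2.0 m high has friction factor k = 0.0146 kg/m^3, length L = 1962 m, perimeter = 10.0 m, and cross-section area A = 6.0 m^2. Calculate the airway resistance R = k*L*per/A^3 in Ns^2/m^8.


1.3262 Ns^2/m^8

Compute the numerator:
k * L * per = 0.0146 * 1962 * 10.0
= 286.452
Compute the denominator:
A^3 = 6.0^3 = 216
Resistance:
R = 286.452 / 216
= 1.3262 Ns^2/m^8


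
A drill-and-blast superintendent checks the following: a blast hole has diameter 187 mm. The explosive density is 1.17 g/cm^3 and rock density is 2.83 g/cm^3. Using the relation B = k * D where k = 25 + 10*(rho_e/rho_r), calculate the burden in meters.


First, compute k:
rho_e / rho_r = 1.17 / 2.83 = 0.4134275618
k = 25 + 10 * 0.4134275618 = 29.13427562
Then, compute burden:
B = k * D / 1000 = 29.13427562 * 187 / 1000
= 5448.109541 / 1000
= 5.4481 m

5.4481 m


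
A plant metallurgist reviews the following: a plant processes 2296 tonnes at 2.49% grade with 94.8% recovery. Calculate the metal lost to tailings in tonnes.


2.9729 tonnes

Total metal in feed:
= 2296 * 2.49 / 100 = 57.1704 tonnes
Metal recovered:
= 57.1704 * 94.8 / 100 = 54.1975392 tonnes
Metal lost to tailings:
= 57.1704 - 54.1975392
= 2.9729 tonnes


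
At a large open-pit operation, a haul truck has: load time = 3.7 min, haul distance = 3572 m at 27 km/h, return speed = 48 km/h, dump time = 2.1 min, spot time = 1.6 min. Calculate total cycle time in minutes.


Convert haul speed to m/min: 27 * 1000/60 = 450 m/min
Haul time = 3572 / 450 = 7.937777778 min
Convert return speed to m/min: 48 * 1000/60 = 800 m/min
Return time = 3572 / 800 = 4.465 min
Total cycle time:
= 3.7 + 7.937777778 + 2.1 + 4.465 + 1.6
= 19.8028 min

19.8028 min


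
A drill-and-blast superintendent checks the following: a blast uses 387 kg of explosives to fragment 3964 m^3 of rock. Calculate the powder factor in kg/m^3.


Powder factor = explosive mass / rock volume
= 387 / 3964
= 0.0976 kg/m^3

0.0976 kg/m^3


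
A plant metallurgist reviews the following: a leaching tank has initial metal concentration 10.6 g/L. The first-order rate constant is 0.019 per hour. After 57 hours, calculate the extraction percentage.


66.1422%

Compute the exponent:
-k * t = -0.019 * 57 = -1.083
Remaining concentration:
C = 10.6 * exp(-1.083)
= 10.6 * 0.3385782657
= 3.588929617 g/L
Extracted = 10.6 - 3.588929617 = 7.011070383 g/L
Extraction % = 7.011070383 / 10.6 * 100
= 66.1422%


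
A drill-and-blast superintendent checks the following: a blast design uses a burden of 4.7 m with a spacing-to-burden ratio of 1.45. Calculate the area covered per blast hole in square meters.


First, find the spacing:
Spacing = burden * ratio = 4.7 * 1.45
= 6.815 m
Then, calculate the area:
Area = burden * spacing = 4.7 * 6.815
= 32.0305 m^2

32.0305 m^2


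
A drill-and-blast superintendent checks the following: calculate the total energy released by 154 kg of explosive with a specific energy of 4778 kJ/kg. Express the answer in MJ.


Energy = mass * specific_energy / 1000
= 154 * 4778 / 1000
= 735812 / 1000
= 735.812 MJ

735.812 MJ


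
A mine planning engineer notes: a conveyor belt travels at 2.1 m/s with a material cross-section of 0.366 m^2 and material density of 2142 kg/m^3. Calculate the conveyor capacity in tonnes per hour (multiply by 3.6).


5926.8283 t/h

Volumetric flow = speed * area
= 2.1 * 0.366 = 0.7686 m^3/s
Mass flow = volumetric * density
= 0.7686 * 2142 = 1646.3412 kg/s
Convert to t/h: multiply by 3.6
Capacity = 1646.3412 * 3.6
= 5926.8283 t/h


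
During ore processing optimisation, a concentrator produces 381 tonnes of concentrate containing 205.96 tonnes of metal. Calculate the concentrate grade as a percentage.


54.0577%

Grade = (metal in concentrate / concentrate mass) * 100
= (205.96 / 381) * 100
= 0.5405774278 * 100
= 54.0577%


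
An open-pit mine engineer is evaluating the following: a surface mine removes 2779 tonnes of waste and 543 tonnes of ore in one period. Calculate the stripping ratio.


Stripping ratio = waste tonnage / ore tonnage
= 2779 / 543
= 5.1179

5.1179


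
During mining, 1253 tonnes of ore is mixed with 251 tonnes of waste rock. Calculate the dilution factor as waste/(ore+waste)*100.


16.6888%

Total material = ore + waste
= 1253 + 251 = 1504 tonnes
Dilution = waste / total * 100
= 251 / 1504 * 100
= 0.1668882979 * 100
= 16.6888%


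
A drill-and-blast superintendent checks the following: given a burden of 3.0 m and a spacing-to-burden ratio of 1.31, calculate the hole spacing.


Spacing = burden * ratio
= 3.0 * 1.31
= 3.93 m

3.93 m


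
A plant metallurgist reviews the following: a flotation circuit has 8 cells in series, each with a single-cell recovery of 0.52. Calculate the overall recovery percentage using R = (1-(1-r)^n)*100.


Complement of single-cell recovery:
1 - r = 1 - 0.52 = 0.48
Raise to power n:
(1 - r)^8 = 0.48^8 = 0.002817928043
Overall recovery:
R = (1 - 0.002817928043) * 100
= 99.7182%

99.7182%


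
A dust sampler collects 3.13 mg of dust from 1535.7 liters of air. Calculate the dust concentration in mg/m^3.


2.0382 mg/m^3

Convert liters to m^3: 1 m^3 = 1000 L
Concentration = mass / volume * 1000
= 3.13 / 1535.7 * 1000
= 0.002038158494 * 1000
= 2.0382 mg/m^3


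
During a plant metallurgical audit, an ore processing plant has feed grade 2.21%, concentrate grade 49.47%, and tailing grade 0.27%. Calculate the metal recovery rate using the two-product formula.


Using the two-product formula:
R = 100 * c * (f - t) / (f * (c - t))
Numerator = 100 * 49.47 * (2.21 - 0.27)
= 100 * 49.47 * 1.94
= 9597.18
Denominator = 2.21 * (49.47 - 0.27)
= 2.21 * 49.2
= 108.732
R = 9597.18 / 108.732
= 88.2645%

88.2645%


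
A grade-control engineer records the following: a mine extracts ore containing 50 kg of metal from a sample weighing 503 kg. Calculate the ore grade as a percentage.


9.9404%

Ore grade = (metal mass / ore mass) * 100
= (50 / 503) * 100
= 0.09940357853 * 100
= 9.9404%


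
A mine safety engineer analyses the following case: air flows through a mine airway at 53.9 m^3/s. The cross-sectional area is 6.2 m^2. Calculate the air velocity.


Velocity = flow rate / cross-sectional area
= 53.9 / 6.2
= 8.6935 m/s

8.6935 m/s


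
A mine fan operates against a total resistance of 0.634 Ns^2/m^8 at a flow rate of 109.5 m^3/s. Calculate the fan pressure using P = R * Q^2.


7601.8185 Pa

Compute Q^2:
Q^2 = 109.5^2 = 11990.25
Compute pressure:
P = R * Q^2 = 0.634 * 11990.25
= 7601.8185 Pa


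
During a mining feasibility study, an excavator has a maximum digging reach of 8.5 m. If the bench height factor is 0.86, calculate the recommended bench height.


7.31 m

Bench height = reach * factor
= 8.5 * 0.86
= 7.31 m


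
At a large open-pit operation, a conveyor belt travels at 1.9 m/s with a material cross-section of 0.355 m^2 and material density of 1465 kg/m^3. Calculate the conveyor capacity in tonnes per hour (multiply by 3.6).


Volumetric flow = speed * area
= 1.9 * 0.355 = 0.6745 m^3/s
Mass flow = volumetric * density
= 0.6745 * 1465 = 988.1425 kg/s
Convert to t/h: multiply by 3.6
Capacity = 988.1425 * 3.6
= 3557.313 t/h

3557.313 t/h


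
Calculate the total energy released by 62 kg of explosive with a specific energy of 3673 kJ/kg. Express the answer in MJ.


227.726 MJ

Energy = mass * specific_energy / 1000
= 62 * 3673 / 1000
= 227726 / 1000
= 227.726 MJ


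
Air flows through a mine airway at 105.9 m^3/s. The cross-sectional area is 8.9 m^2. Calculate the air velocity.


11.8989 m/s

Velocity = flow rate / cross-sectional area
= 105.9 / 8.9
= 11.8989 m/s


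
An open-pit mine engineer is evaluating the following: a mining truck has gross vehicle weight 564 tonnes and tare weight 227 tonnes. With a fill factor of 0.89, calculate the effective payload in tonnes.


Maximum payload = gross - tare
= 564 - 227 = 337 tonnes
Effective payload = max payload * fill factor
= 337 * 0.89
= 299.93 tonnes

299.93 tonnes


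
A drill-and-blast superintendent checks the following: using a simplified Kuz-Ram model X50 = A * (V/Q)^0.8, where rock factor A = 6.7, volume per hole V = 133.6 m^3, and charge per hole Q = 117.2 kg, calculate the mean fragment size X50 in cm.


Compute V/Q:
V/Q = 133.6 / 117.2 = 1.139931741
Raise to the power 0.8:
(V/Q)^0.8 = 1.139931741^0.8 = 1.110460403
Multiply by A:
X50 = 6.7 * 1.110460403
= 7.4401 cm

7.4401 cm


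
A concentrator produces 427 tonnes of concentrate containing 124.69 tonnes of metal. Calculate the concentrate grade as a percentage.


Grade = (metal in concentrate / concentrate mass) * 100
= (124.69 / 427) * 100
= 0.2920140515 * 100
= 29.2014%

29.2014%


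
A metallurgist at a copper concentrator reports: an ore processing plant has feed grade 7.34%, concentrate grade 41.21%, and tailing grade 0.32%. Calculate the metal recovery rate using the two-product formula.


96.3888%

Using the two-product formula:
R = 100 * c * (f - t) / (f * (c - t))
Numerator = 100 * 41.21 * (7.34 - 0.32)
= 100 * 41.21 * 7.02
= 28929.42
Denominator = 7.34 * (41.21 - 0.32)
= 7.34 * 40.89
= 300.1326
R = 28929.42 / 300.1326
= 96.3888%


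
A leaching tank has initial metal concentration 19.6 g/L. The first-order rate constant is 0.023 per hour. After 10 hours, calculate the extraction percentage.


Compute the exponent:
-k * t = -0.023 * 10 = -0.23
Remaining concentration:
C = 19.6 * exp(-0.23)
= 19.6 * 0.7945336025
= 15.57285861 g/L
Extracted = 19.6 - 15.57285861 = 4.027141391 g/L
Extraction % = 4.027141391 / 19.6 * 100
= 20.5466%

20.5466%


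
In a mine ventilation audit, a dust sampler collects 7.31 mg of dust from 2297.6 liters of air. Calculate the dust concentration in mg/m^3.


3.1816 mg/m^3

Convert liters to m^3: 1 m^3 = 1000 L
Concentration = mass / volume * 1000
= 7.31 / 2297.6 * 1000
= 0.00318158078 * 1000
= 3.1816 mg/m^3


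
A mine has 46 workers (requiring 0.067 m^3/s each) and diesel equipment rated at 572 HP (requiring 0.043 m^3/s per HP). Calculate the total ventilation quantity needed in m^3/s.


Airflow for workers:
Q_people = 46 * 0.067 = 3.082 m^3/s
Airflow for diesel equipment:
Q_diesel = 572 * 0.043 = 24.596 m^3/s
Total ventilation:
Q_total = 3.082 + 24.596
= 27.678 m^3/s

27.678 m^3/s


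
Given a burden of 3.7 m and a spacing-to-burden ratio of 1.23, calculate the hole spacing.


4.551 m

Spacing = burden * ratio
= 3.7 * 1.23
= 4.551 m


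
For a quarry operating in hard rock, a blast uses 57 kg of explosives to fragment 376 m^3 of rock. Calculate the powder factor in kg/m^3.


0.1516 kg/m^3

Powder factor = explosive mass / rock volume
= 57 / 376
= 0.1516 kg/m^3


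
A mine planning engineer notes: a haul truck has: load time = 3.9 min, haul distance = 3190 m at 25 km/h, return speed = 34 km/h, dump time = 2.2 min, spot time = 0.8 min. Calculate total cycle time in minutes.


Convert haul speed to m/min: 25 * 1000/60 = 416.6666667 m/min
Haul time = 3190 / 416.6666667 = 7.656 min
Convert return speed to m/min: 34 * 1000/60 = 566.6666667 m/min
Return time = 3190 / 566.6666667 = 5.629411765 min
Total cycle time:
= 3.9 + 7.656 + 2.2 + 5.629411765 + 0.8
= 20.1854 min

20.1854 min


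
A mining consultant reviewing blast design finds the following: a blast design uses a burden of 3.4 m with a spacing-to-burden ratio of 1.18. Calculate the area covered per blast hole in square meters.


First, find the spacing:
Spacing = burden * ratio = 3.4 * 1.18
= 4.012 m
Then, calculate the area:
Area = burden * spacing = 3.4 * 4.012
= 13.6408 m^2

13.6408 m^2


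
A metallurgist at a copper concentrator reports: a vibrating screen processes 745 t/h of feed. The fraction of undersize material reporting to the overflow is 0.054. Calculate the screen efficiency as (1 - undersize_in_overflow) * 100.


94.6%

Screen efficiency = (1 - fraction of undersize in overflow) * 100
= (1 - 0.054) * 100
= 0.946 * 100
= 94.6%


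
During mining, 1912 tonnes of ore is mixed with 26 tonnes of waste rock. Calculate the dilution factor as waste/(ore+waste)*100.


1.3416%

Total material = ore + waste
= 1912 + 26 = 1938 tonnes
Dilution = waste / total * 100
= 26 / 1938 * 100
= 0.01341589267 * 100
= 1.3416%


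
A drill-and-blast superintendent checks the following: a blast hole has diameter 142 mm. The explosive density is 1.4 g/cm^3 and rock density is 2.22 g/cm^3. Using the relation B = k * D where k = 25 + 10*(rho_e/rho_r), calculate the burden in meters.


First, compute k:
rho_e / rho_r = 1.4 / 2.22 = 0.6306306306
k = 25 + 10 * 0.6306306306 = 31.30630631
Then, compute burden:
B = k * D / 1000 = 31.30630631 * 142 / 1000
= 4445.495495 / 1000
= 4.4455 m

4.4455 m


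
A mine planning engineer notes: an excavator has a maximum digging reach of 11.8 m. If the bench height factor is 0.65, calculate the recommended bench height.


7.67 m

Bench height = reach * factor
= 11.8 * 0.65
= 7.67 m


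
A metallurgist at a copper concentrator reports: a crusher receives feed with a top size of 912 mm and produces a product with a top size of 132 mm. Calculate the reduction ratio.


6.9091

Reduction ratio = feed size / product size
= 912 / 132
= 6.9091


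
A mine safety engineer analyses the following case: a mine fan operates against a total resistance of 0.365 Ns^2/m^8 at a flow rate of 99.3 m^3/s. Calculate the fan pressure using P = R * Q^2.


Compute Q^2:
Q^2 = 99.3^2 = 9860.49
Compute pressure:
P = R * Q^2 = 0.365 * 9860.49
= 3599.0789 Pa

3599.0789 Pa


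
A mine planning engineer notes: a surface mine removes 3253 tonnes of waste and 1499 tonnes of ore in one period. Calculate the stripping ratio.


Stripping ratio = waste tonnage / ore tonnage
= 3253 / 1499
= 2.1701

2.1701


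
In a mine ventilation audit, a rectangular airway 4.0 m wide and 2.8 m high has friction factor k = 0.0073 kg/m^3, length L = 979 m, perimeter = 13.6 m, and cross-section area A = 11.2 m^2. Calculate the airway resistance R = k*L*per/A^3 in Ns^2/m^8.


0.0692 Ns^2/m^8

Compute the numerator:
k * L * per = 0.0073 * 979 * 13.6
= 97.19512
Compute the denominator:
A^3 = 11.2^3 = 1404.928
Resistance:
R = 97.19512 / 1404.928
= 0.0692 Ns^2/m^8


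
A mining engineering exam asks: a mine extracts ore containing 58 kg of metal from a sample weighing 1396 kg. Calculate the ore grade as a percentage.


Ore grade = (metal mass / ore mass) * 100
= (58 / 1396) * 100
= 0.04154727794 * 100
= 4.1547%

4.1547%


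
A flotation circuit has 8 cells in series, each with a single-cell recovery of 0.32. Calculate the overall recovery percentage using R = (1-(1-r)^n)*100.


Complement of single-cell recovery:
1 - r = 1 - 0.32 = 0.68
Raise to power n:
(1 - r)^8 = 0.68^8 = 0.04571632397
Overall recovery:
R = (1 - 0.04571632397) * 100
= 95.4284%

95.4284%


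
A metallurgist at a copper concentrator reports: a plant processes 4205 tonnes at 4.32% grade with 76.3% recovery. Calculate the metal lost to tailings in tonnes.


43.0525 tonnes

Total metal in feed:
= 4205 * 4.32 / 100 = 181.656 tonnes
Metal recovered:
= 181.656 * 76.3 / 100 = 138.603528 tonnes
Metal lost to tailings:
= 181.656 - 138.603528
= 43.0525 tonnes


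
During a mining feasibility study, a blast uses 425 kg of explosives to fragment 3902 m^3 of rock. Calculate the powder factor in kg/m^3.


0.1089 kg/m^3

Powder factor = explosive mass / rock volume
= 425 / 3902
= 0.1089 kg/m^3


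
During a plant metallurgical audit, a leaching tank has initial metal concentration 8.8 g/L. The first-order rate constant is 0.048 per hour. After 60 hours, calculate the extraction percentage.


94.3865%

Compute the exponent:
-k * t = -0.048 * 60 = -2.88
Remaining concentration:
C = 8.8 * exp(-2.88)
= 8.8 * 0.05613476283
= 0.4939859129 g/L
Extracted = 8.8 - 0.4939859129 = 8.306014087 g/L
Extraction % = 8.306014087 / 8.8 * 100
= 94.3865%


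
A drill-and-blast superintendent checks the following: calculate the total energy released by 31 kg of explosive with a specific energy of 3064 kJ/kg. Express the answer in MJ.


Energy = mass * specific_energy / 1000
= 31 * 3064 / 1000
= 94984 / 1000
= 94.984 MJ

94.984 MJ


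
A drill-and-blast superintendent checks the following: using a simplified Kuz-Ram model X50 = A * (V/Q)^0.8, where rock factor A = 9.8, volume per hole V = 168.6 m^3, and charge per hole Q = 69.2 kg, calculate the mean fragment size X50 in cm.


Compute V/Q:
V/Q = 168.6 / 69.2 = 2.436416185
Raise to the power 0.8:
(V/Q)^0.8 = 2.436416185^0.8 = 2.03892467
Multiply by A:
X50 = 9.8 * 2.03892467
= 19.9815 cm

19.9815 cm


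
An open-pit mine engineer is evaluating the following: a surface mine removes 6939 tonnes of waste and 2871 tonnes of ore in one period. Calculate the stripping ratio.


Stripping ratio = waste tonnage / ore tonnage
= 6939 / 2871
= 2.4169

2.4169


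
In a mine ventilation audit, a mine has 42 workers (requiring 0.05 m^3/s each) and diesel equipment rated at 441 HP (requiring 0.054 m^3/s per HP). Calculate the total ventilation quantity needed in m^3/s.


Airflow for workers:
Q_people = 42 * 0.05 = 2.1 m^3/s
Airflow for diesel equipment:
Q_diesel = 441 * 0.054 = 23.814 m^3/s
Total ventilation:
Q_total = 2.1 + 23.814
= 25.914 m^3/s

25.914 m^3/s


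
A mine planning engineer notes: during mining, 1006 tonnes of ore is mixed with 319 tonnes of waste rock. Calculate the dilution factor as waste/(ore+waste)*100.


Total material = ore + waste
= 1006 + 319 = 1325 tonnes
Dilution = waste / total * 100
= 319 / 1325 * 100
= 0.240754717 * 100
= 24.0755%

24.0755%


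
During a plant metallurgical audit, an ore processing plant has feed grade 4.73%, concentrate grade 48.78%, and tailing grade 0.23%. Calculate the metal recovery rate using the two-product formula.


Using the two-product formula:
R = 100 * c * (f - t) / (f * (c - t))
Numerator = 100 * 48.78 * (4.73 - 0.23)
= 100 * 48.78 * 4.5
= 21951.0
Denominator = 4.73 * (48.78 - 0.23)
= 4.73 * 48.55
= 229.6415
R = 21951.0 / 229.6415
= 95.5881%

95.5881%


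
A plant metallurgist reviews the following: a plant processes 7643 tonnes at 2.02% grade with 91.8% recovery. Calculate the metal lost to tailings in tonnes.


12.6599 tonnes

Total metal in feed:
= 7643 * 2.02 / 100 = 154.3886 tonnes
Metal recovered:
= 154.3886 * 91.8 / 100 = 141.7287348 tonnes
Metal lost to tailings:
= 154.3886 - 141.7287348
= 12.6599 tonnes


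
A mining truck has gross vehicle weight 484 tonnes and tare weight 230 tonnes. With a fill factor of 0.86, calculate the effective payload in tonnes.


Maximum payload = gross - tare
= 484 - 230 = 254 tonnes
Effective payload = max payload * fill factor
= 254 * 0.86
= 218.44 tonnes

218.44 tonnes


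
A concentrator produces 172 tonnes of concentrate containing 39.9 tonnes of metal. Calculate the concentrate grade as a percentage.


23.1977%

Grade = (metal in concentrate / concentrate mass) * 100
= (39.9 / 172) * 100
= 0.2319767442 * 100
= 23.1977%


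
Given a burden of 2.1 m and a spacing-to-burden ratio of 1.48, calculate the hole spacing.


3.108 m

Spacing = burden * ratio
= 2.1 * 1.48
= 3.108 m


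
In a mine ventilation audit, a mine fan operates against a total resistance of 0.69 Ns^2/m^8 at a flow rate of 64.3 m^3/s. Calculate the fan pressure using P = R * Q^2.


Compute Q^2:
Q^2 = 64.3^2 = 4134.49
Compute pressure:
P = R * Q^2 = 0.69 * 4134.49
= 2852.7981 Pa

2852.7981 Pa


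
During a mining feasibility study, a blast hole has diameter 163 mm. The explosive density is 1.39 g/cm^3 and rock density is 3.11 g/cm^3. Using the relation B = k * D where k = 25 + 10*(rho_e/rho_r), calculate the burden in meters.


First, compute k:
rho_e / rho_r = 1.39 / 3.11 = 0.4469453376
k = 25 + 10 * 0.4469453376 = 29.46945338
Then, compute burden:
B = k * D / 1000 = 29.46945338 * 163 / 1000
= 4803.5209 / 1000
= 4.8035 m

4.8035 m


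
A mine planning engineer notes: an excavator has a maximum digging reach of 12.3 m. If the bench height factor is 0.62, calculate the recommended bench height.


7.626 m

Bench height = reach * factor
= 12.3 * 0.62
= 7.626 m


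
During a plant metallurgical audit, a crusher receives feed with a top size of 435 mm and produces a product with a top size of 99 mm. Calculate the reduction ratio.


4.3939

Reduction ratio = feed size / product size
= 435 / 99
= 4.3939


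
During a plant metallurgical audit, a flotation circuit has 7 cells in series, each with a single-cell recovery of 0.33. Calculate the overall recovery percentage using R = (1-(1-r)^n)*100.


Complement of single-cell recovery:
1 - r = 1 - 0.33 = 0.67
Raise to power n:
(1 - r)^7 = 0.67^7 = 0.06060711605
Overall recovery:
R = (1 - 0.06060711605) * 100
= 93.9393%

93.9393%


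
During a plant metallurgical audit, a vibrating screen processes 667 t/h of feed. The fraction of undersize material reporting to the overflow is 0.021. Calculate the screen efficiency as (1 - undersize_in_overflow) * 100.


97.9%

Screen efficiency = (1 - fraction of undersize in overflow) * 100
= (1 - 0.021) * 100
= 0.979 * 100
= 97.9%
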